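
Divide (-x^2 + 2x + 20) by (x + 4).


(-x^2 + 2x + 20) / (x + 4)
Step 1: -x * (x + 4) = -x^2 - 4x; subtract.
Step 2: 6 * (x + 4) = 6x + 24; subtract.
Quotient: -x + 6, Remainder: -4


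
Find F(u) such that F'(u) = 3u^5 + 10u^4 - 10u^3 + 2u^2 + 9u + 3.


Reverse power rule on each term:
  ∫ 3u^5 du = (1/2)u^6
  ∫ 10u^4 du = 2u^5
  ∫ -10u^3 du = -(5/2)u^4
  ∫ 2u^2 du = (2/3)u^3
  ∫ 9u du = (9/2)u^2
  ∫ 3 du = 3u
F(u) = (1/2)u^6 + 2u^5 - (5/2)u^4 + (2/3)u^3 + (9/2)u^2 + 3u + C


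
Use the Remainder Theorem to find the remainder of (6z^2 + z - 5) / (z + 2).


By the Remainder Theorem, the remainder equals p(-2):
  6*(-2)^2 = 24
  1*(-2)^1 = -2
  constant: -5
Sum: 24 - 2 - 5 = 17


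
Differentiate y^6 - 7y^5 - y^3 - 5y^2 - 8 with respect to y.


Apply the power rule term by term:
  d/dy(y^6) = 6y^5
  d/dy(-7y^5) = -35y^4
  d/dy(-y^3) = -3y^2
  d/dy(-5y^2) = -10y
  d/dy(-8) = 0
p'(y) = 6y^5 - 35y^4 - 3y^2 - 10y


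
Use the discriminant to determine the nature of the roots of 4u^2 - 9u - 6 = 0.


D = b^2 - 4ac = (-9)^2 - 4(4)(-6) = 81 + 96 = 177
Since D > 0: two distinct irrational roots


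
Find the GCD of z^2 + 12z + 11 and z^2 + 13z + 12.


Factor each:
  z^2 + 12z + 11 = (z + 1)(z + 11)
  z^2 + 13z + 12 = (z + 1)(z + 12)
Common monic factor: z + 1


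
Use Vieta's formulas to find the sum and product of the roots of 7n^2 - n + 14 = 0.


For an^2+bn+c=0: sum = -b/a, product = c/a.
a=7, b=-1, c=14
Sum = -(-1)/7 = 1/7
Product = (14)/7 = 2


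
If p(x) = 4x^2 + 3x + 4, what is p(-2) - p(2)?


p(-2) = 14
p(2) = 26
p(-2) - p(2) = 14 - 26 = -12


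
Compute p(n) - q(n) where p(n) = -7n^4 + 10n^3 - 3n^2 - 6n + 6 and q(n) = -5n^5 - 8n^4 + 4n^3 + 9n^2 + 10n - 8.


Distribute the minus sign:
  (-7n^4 + 10n^3 - 3n^2 - 6n + 6)
- (-5n^5 - 8n^4 + 4n^3 + 9n^2 + 10n - 8)
Negate second polynomial: 5n^5 + 8n^4 - 4n^3 - 9n^2 - 10n + 8
Add: 5n^5 + n^4 + 6n^3 - 12n^2 - 16n + 14


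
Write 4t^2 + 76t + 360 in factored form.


Roots satisfy r1 + r2 = -b/a = -19 and r1*r2 = c/a = 90.
So r1 = -9, r2 = -10.
4t^2 + 76t + 360 = 4(t - r1)(t - r2) = 4(t + 9)(t + 10)


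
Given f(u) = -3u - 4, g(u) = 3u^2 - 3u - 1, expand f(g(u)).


Substitute g(u) into f:
f(g(u)) = -3*(3u^2 - 3u - 1) + (-4)
Expand and combine: -9u^2 + 9u - 1


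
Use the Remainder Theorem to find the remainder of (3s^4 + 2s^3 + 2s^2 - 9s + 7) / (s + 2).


By the Remainder Theorem, the remainder equals p(-2):
  3*(-2)^4 = 48
  2*(-2)^3 = -16
  2*(-2)^2 = 8
  -9*(-2)^1 = 18
  constant: 7
Sum: 48 - 16 + 8 + 18 + 7 = 65


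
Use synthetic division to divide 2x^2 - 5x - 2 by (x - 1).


Synthetic division with c = 1. Coefficients: 2, -5, -2
Bring down 2.
  2 * 1 = 2; 2 - 5 = -3
  -3 * 1 = -3; -3 - 2 = -5
Quotient: 2x - 3, Remainder: -5


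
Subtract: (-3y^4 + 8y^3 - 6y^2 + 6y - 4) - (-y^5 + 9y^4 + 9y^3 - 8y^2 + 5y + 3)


Distribute the minus sign:
  (-3y^4 + 8y^3 - 6y^2 + 6y - 4)
- (-y^5 + 9y^4 + 9y^3 - 8y^2 + 5y + 3)
Negate second polynomial: y^5 - 9y^4 - 9y^3 + 8y^2 - 5y - 3
Add: y^5 - 12y^4 - y^3 + 2y^2 + y - 7


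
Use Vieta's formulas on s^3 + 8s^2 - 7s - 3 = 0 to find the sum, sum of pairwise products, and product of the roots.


Monic cubic s^3+bs^2+cs+d=0: sum=-b, pairwise sum=c, product=-d.
b=8, c=-7, d=-3
r1+r2+r3 = -8
r1r2+r1r3+r2r3 = -7
r1r2r3 = 3


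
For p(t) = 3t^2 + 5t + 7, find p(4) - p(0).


p(4) = 75
p(0) = 7
p(4) - p(0) = 75 - 7 = 68


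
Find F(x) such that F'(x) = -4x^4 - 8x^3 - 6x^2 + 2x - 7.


Reverse power rule on each term:
  ∫ -4x^4 dx = -(4/5)x^5
  ∫ -8x^3 dx = -2x^4
  ∫ -6x^2 dx = -2x^3
  ∫ 2x dx = x^2
  ∫ -7 dx = -7x
F(x) = -(4/5)x^5 - 2x^4 - 2x^3 + x^2 - 7x + C


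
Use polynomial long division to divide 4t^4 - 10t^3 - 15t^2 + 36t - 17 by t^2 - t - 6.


(4t^4 - 10t^3 - 15t^2 + 36t - 17) / (t^2 - t - 6)
Step 1: 4t^2 * (t^2 - t - 6) = 4t^4 - 4t^3 - 24t^2; subtract.
Step 2: -6t * (t^2 - t - 6) = -6t^3 + 6t^2 + 36t; subtract.
Step 3: 3 * (t^2 - t - 6) = 3t^2 - 3t - 18; subtract.
Quotient: 4t^2 - 6t + 3, Remainder: 3t + 1


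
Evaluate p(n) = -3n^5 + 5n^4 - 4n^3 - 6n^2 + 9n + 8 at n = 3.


Using direct substitution:
  -3 * (3)^5 = -729
  5 * (3)^4 = 405
  -4 * (3)^3 = -108
  -6 * (3)^2 = -54
  9 * (3)^1 = 27
  constant: 8
Sum = -729 + 405 - 108 - 54 + 27 + 8 = -451


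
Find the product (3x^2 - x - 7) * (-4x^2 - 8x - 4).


Distribute each term of the first polynomial:
  (3x^2)(-4x^2 - 8x - 4) = -12x^4 - 24x^3 - 12x^2
  (-x)(-4x^2 - 8x - 4) = 4x^3 + 8x^2 + 4x
  (-7)(-4x^2 - 8x - 4) = 28x^2 + 56x + 28
Sum: -12x^4 - 20x^3 + 24x^2 + 60x + 28


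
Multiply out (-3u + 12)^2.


Expand (-3u + 12)^2 by repeated multiplication:
= 9u^2 - 72u + 144


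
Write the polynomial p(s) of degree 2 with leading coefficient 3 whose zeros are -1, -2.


p(s) = 3(s + 1)(s + 2)
Expand: 3s^2 + 9s + 6


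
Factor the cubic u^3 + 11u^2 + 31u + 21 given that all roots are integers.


Try integer roots (divisors of 21). u=-1: p(-1)=0.
Divide out (u + 1): quotient is u^2 + 10u + 21.
Factor the quadratic: (u + 3)(u + 7)
Result: (u + 1)(u + 3)(u + 7)


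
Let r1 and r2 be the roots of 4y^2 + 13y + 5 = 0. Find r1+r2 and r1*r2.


For ay^2+by+c=0: sum = -b/a, product = c/a.
a=4, b=13, c=5
Sum = -(13)/4 = -13/4
Product = (5)/4 = 5/4


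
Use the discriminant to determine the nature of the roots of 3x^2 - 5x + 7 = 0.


D = b^2 - 4ac = (-5)^2 - 4(3)(7) = 25 - 84 = -59
Since D < 0: two complex conjugate roots (no real roots)


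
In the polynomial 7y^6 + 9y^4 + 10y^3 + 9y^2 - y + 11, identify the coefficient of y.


Read off the coefficient of y: -1


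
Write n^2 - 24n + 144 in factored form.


Roots satisfy r1 + r2 = -b/a = 24 and r1*r2 = c/a = 144.
So r1 = 12, r2 = 12.
n^2 - 24n + 144 = (n - r1)(n - r2) = (n - 12)(n - 12)


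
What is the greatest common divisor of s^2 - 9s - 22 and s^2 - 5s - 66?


Factor each:
  s^2 - 9s - 22 = (s - 11)(s + 2)
  s^2 - 5s - 66 = (s - 11)(s + 6)
Common monic factor: s - 11


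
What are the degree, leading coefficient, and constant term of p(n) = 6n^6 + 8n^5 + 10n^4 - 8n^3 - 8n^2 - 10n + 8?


Highest power of n is 6, with coefficient 6. Constant term is 8.
Degree = 6, leading coefficient = 6, constant term = 8


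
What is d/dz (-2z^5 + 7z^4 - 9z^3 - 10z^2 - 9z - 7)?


Apply the power rule term by term:
  d/dz(-2z^5) = -10z^4
  d/dz(7z^4) = 28z^3
  d/dz(-9z^3) = -27z^2
  d/dz(-10z^2) = -20z
  d/dz(-9z) = -9
  d/dz(-7) = 0
p'(z) = -10z^4 + 28z^3 - 27z^2 - 20z - 9


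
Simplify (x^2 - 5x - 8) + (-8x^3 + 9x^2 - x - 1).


Align terms by degree and add:
  x^2 - 5x - 8
  -8x^3 + 9x^2 - x - 1
= -8x^3 + 10x^2 - 6x - 9


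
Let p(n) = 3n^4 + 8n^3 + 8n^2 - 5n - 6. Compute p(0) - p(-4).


p(0) = -6
p(-4) = 398
p(0) - p(-4) = -6 - 398 = -404


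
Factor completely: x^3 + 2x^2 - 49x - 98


Try integer roots (divisors of -98). x=7: p(7)=0.
Divide out (x - 7): quotient is x^2 + 9x + 14.
Factor the quadratic: (x + 7)(x + 2)
Result: (x - 7)(x + 7)(x + 2)


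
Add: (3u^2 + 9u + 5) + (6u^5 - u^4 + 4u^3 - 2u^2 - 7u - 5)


Align terms by degree and add:
  3u^2 + 9u + 5
+ 6u^5 - u^4 + 4u^3 - 2u^2 - 7u - 5
= 6u^5 - u^4 + 4u^3 + u^2 + 2u


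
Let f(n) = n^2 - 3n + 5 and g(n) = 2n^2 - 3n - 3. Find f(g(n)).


Substitute g(n) into f:
f(g(n)) = 1*(2n^2 - 3n - 3)^2 + (-3)*(2n^2 - 3n - 3) + 5
(2n^2 - 3n - 3)^2 = 4n^4 - 12n^3 - 3n^2 + 18n + 9
Expand and combine: 4n^4 - 12n^3 - 9n^2 + 27n + 23


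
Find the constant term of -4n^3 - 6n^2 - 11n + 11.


Read off the constant term: 11


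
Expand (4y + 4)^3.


Expand (4y + 4)^3 by repeated multiplication:
  (4y + 4)^2 = 16y^2 + 32y + 16
= 64y^3 + 192y^2 + 192y + 64


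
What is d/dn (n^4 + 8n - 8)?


Apply the power rule term by term:
  d/dn(n^4) = 4n^3
  d/dn(8n) = 8
  d/dn(-8) = 0
p'(n) = 4n^3 + 8


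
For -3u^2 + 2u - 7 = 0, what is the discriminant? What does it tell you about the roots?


D = b^2 - 4ac = (2)^2 - 4(-3)(-7) = 4 - 84 = -80
Since D < 0: two complex conjugate roots (no real roots)


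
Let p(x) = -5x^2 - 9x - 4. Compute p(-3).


Using direct substitution:
  -5 * (-3)^2 = -45
  -9 * (-3)^1 = 27
  constant: -4
Sum = -45 + 27 - 4 = -22


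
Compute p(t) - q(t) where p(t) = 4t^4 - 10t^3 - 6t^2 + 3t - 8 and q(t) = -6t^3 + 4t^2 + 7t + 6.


Distribute the minus sign:
  (4t^4 - 10t^3 - 6t^2 + 3t - 8)
- (-6t^3 + 4t^2 + 7t + 6)
Negate second polynomial: 6t^3 - 4t^2 - 7t - 6
Add: 4t^4 - 4t^3 - 10t^2 - 4t - 14


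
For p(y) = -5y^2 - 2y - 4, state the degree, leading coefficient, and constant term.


Highest power of y is 2, with coefficient -5. Constant term is -4.
Degree = 2, leading coefficient = -5, constant term = -4


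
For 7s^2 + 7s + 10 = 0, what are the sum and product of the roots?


For as^2+bs+c=0: sum = -b/a, product = c/a.
a=7, b=7, c=10
Sum = -(7)/7 = -1
Product = (10)/7 = 10/7


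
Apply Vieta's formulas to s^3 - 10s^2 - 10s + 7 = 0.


Monic cubic s^3+bs^2+cs+d=0: sum=-b, pairwise sum=c, product=-d.
b=-10, c=-10, d=7
r1+r2+r3 = 10
r1r2+r1r3+r2r3 = -10
r1r2r3 = -7


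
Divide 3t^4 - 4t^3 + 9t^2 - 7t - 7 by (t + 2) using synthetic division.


Synthetic division with c = -2. Coefficients: 3, -4, 9, -7, -7
Bring down 3.
  3 * -2 = -6; -6 - 4 = -10
  -10 * -2 = 20; 20 + 9 = 29
  29 * -2 = -58; -58 - 7 = -65
  -65 * -2 = 130; 130 - 7 = 123
Quotient: 3t^3 - 10t^2 + 29t - 65, Remainder: 123


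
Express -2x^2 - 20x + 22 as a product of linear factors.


Roots satisfy r1 + r2 = -b/a = -10 and r1*r2 = c/a = -11.
So r1 = 1, r2 = -11.
-2x^2 - 20x + 22 = -2(x - r1)(x - r2) = -2(x - 1)(x + 11)


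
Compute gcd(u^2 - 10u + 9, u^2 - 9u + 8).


Factor each:
  u^2 - 10u + 9 = (u - 1)(u - 9)
  u^2 - 9u + 8 = (u - 1)(u - 8)
Common monic factor: u - 1


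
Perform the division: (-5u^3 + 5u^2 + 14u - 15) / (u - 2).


(-5u^3 + 5u^2 + 14u - 15) / (u - 2)
Step 1: -5u^2 * (u - 2) = -5u^3 + 10u^2; subtract.
Step 2: -5u * (u - 2) = -5u^2 + 10u; subtract.
Step 3: 4 * (u - 2) = 4u - 8; subtract.
Quotient: -5u^2 - 5u + 4, Remainder: -7


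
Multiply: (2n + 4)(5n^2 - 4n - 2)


Distribute each term of the first polynomial:
  (2n)(5n^2 - 4n - 2) = 10n^3 - 8n^2 - 4n
  (4)(5n^2 - 4n - 2) = 20n^2 - 16n - 8
Sum: 10n^3 + 12n^2 - 20n - 8


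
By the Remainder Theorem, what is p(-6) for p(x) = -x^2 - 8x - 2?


By the Remainder Theorem, the remainder equals p(-6):
  -1*(-6)^2 = -36
  -8*(-6)^1 = 48
  constant: -2
Sum: -36 + 48 - 2 = 10


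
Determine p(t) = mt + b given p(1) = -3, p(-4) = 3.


p(t) = mt + b. Using p(1)=-3, p(-4)=3:
m = (-3 - 3)/(1 + 4) = -6/5 = -6/5
b = -3 - m*(1) = -3 + 6/5 = -9/5
p(t) = -(6/5)t - (9/5)


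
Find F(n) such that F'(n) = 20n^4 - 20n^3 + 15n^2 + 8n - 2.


Reverse power rule on each term:
  ∫ 20n^4 dn = 4n^5
  ∫ -20n^3 dn = -5n^4
  ∫ 15n^2 dn = 5n^3
  ∫ 8n dn = 4n^2
  ∫ -2 dn = -2n
F(n) = 4n^5 - 5n^4 + 5n^3 + 4n^2 - 2n + C


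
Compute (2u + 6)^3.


Expand (2u + 6)^3 by repeated multiplication:
  (2u + 6)^2 = 4u^2 + 24u + 36
= 8u^3 + 72u^2 + 216u + 216


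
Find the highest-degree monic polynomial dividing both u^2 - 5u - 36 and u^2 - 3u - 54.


Factor each:
  u^2 - 5u - 36 = (u - 9)(u + 4)
  u^2 - 3u - 54 = (u - 9)(u + 6)
Common monic factor: u - 9


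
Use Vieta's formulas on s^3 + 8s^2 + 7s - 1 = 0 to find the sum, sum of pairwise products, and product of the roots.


Monic cubic s^3+bs^2+cs+d=0: sum=-b, pairwise sum=c, product=-d.
b=8, c=7, d=-1
r1+r2+r3 = -8
r1r2+r1r3+r2r3 = 7
r1r2r3 = 1


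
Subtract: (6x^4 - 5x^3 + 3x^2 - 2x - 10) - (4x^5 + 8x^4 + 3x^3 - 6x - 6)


Distribute the minus sign:
  (6x^4 - 5x^3 + 3x^2 - 2x - 10)
- (4x^5 + 8x^4 + 3x^3 - 6x - 6)
Negate second polynomial: -4x^5 - 8x^4 - 3x^3 + 6x + 6
Add: -4x^5 - 2x^4 - 8x^3 + 3x^2 + 4x - 4


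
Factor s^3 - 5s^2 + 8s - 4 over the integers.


Try integer roots (divisors of -4). s=1: p(1)=0.
Divide out (s - 1): quotient is s^2 - 4s + 4.
Factor the quadratic: (s - 2)(s - 2)
Result: (s - 1)(s - 2)(s - 2)


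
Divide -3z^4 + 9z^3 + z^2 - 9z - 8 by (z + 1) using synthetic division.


Synthetic division with c = -1. Coefficients: -3, 9, 1, -9, -8
Bring down -3.
  -3 * -1 = 3; 3 + 9 = 12
  12 * -1 = -12; -12 + 1 = -11
  -11 * -1 = 11; 11 - 9 = 2
  2 * -1 = -2; -2 - 8 = -10
Quotient: -3z^3 + 12z^2 - 11z + 2, Remainder: -10


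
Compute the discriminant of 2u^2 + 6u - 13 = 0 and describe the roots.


D = b^2 - 4ac = (6)^2 - 4(2)(-13) = 36 + 104 = 140
Since D > 0: two distinct irrational roots


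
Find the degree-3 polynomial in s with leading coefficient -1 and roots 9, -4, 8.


p(s) = -(s - 9)(s + 4)(s - 8)
Expand: -s^3 + 13s^2 - 4s - 288


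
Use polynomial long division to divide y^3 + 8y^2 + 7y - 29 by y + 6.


(y^3 + 8y^2 + 7y - 29) / (y + 6)
Step 1: y^2 * (y + 6) = y^3 + 6y^2; subtract.
Step 2: 2y * (y + 6) = 2y^2 + 12y; subtract.
Step 3: -5 * (y + 6) = -5y - 30; subtract.
Quotient: y^2 + 2y - 5, Remainder: 1


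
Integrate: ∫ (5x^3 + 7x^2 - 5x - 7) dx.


Reverse power rule on each term:
  ∫ 5x^3 dx = (5/4)x^4
  ∫ 7x^2 dx = (7/3)x^3
  ∫ -5x dx = -(5/2)x^2
  ∫ -7 dx = -7x
F(x) = (5/4)x^4 + (7/3)x^3 - (5/2)x^2 - 7x + C


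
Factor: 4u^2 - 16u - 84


Roots satisfy r1 + r2 = -b/a = 4 and r1*r2 = c/a = -21.
So r1 = -3, r2 = 7.
4u^2 - 16u - 84 = 4(u - r1)(u - r2) = 4(u + 3)(u - 7)


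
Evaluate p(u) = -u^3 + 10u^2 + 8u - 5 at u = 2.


Using direct substitution:
  -1 * (2)^3 = -8
  10 * (2)^2 = 40
  8 * (2)^1 = 16
  constant: -5
Sum = -8 + 40 + 16 - 5 = 43


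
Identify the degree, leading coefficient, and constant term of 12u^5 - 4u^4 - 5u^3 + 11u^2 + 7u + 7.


Highest power of u is 5, with coefficient 12. Constant term is 7.
Degree = 5, leading coefficient = 12, constant term = 7


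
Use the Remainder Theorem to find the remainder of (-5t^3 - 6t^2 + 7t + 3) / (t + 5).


By the Remainder Theorem, the remainder equals p(-5):
  -5*(-5)^3 = 625
  -6*(-5)^2 = -150
  7*(-5)^1 = -35
  constant: 3
Sum: 625 - 150 - 35 + 3 = 443


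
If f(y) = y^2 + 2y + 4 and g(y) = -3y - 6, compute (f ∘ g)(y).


Substitute g(y) into f:
f(g(y)) = 1*(-3y - 6)^2 + 2*(-3y - 6) + 4
(-3y - 6)^2 = 9y^2 + 36y + 36
Expand and combine: 9y^2 + 30y + 28


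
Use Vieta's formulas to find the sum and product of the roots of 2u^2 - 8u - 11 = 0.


For au^2+bu+c=0: sum = -b/a, product = c/a.
a=2, b=-8, c=-11
Sum = -(-8)/2 = 4
Product = (-11)/2 = -11/2


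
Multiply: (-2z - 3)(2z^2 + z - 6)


Distribute each term of the first polynomial:
  (-2z)(2z^2 + z - 6) = -4z^3 - 2z^2 + 12z
  (-3)(2z^2 + z - 6) = -6z^2 - 3z + 18
Sum: -4z^3 - 8z^2 + 9z + 18


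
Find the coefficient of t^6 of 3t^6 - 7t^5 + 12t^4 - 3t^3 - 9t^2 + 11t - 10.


Read off the coefficient of t^6: 3


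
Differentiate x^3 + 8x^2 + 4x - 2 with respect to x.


Apply the power rule term by term:
  d/dx(x^3) = 3x^2
  d/dx(8x^2) = 16x
  d/dx(4x) = 4
  d/dx(-2) = 0
p'(x) = 3x^2 + 16x + 4


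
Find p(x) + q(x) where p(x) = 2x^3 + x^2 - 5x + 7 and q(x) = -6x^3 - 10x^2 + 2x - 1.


Align terms by degree and add:
  2x^3 + x^2 - 5x + 7
  -6x^3 - 10x^2 + 2x - 1
= -4x^3 - 9x^2 - 3x + 6


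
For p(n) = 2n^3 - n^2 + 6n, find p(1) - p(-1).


p(1) = 7
p(-1) = -9
p(1) - p(-1) = 7 + 9 = 16


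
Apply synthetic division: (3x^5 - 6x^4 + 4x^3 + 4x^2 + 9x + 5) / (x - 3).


Synthetic division with c = 3. Coefficients: 3, -6, 4, 4, 9, 5
Bring down 3.
  3 * 3 = 9; 9 - 6 = 3
  3 * 3 = 9; 9 + 4 = 13
  13 * 3 = 39; 39 + 4 = 43
  43 * 3 = 129; 129 + 9 = 138
  138 * 3 = 414; 414 + 5 = 419
Quotient: 3x^4 + 3x^3 + 13x^2 + 43x + 138, Remainder: 419


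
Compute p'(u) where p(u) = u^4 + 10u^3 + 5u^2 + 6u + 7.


Apply the power rule term by term:
  d/du(u^4) = 4u^3
  d/du(10u^3) = 30u^2
  d/du(5u^2) = 10u
  d/du(6u) = 6
  d/du(7) = 0
p'(u) = 4u^3 + 30u^2 + 10u + 6


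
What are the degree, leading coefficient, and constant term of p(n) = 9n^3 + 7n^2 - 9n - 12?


Highest power of n is 3, with coefficient 9. Constant term is -12.
Degree = 3, leading coefficient = 9, constant term = -12


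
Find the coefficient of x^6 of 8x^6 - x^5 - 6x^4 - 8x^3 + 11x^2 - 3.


Read off the coefficient of x^6: 8


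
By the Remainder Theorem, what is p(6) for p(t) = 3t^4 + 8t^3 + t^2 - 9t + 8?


By the Remainder Theorem, the remainder equals p(6):
  3*(6)^4 = 3888
  8*(6)^3 = 1728
  1*(6)^2 = 36
  -9*(6)^1 = -54
  constant: 8
Sum: 3888 + 1728 + 36 - 54 + 8 = 5606


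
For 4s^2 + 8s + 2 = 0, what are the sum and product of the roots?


For as^2+bs+c=0: sum = -b/a, product = c/a.
a=4, b=8, c=2
Sum = -(8)/4 = -2
Product = (2)/4 = 1/2


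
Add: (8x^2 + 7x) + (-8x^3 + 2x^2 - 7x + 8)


Align terms by degree and add:
  8x^2 + 7x
  -8x^3 + 2x^2 - 7x + 8
= -8x^3 + 10x^2 + 8


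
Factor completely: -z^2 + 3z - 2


Roots satisfy r1 + r2 = -b/a = 3 and r1*r2 = c/a = 2.
So r1 = 1, r2 = 2.
-z^2 + 3z - 2 = -(z - r1)(z - r2) = -(z - 1)(z - 2)


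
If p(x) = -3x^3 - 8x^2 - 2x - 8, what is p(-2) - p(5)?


p(-2) = -12
p(5) = -593
p(-2) - p(5) = -12 + 593 = 581


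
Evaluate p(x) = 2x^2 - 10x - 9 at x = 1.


Using direct substitution:
  2 * (1)^2 = 2
  -10 * (1)^1 = -10
  constant: -9
Sum = 2 - 10 - 9 = -17


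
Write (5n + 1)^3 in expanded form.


Expand (5n + 1)^3 by repeated multiplication:
  (5n + 1)^2 = 25n^2 + 10n + 1
= 125n^3 + 75n^2 + 15n + 1


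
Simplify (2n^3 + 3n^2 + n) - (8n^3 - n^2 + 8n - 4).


Distribute the minus sign:
  (2n^3 + 3n^2 + n)
- (8n^3 - n^2 + 8n - 4)
Negate second polynomial: -8n^3 + n^2 - 8n + 4
Add: -6n^3 + 4n^2 - 7n + 4


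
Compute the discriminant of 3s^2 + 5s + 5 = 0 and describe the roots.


D = b^2 - 4ac = (5)^2 - 4(3)(5) = 25 - 60 = -35
Since D < 0: two complex conjugate roots (no real roots)


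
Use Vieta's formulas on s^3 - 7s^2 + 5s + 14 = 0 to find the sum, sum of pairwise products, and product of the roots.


Monic cubic s^3+bs^2+cs+d=0: sum=-b, pairwise sum=c, product=-d.
b=-7, c=5, d=14
r1+r2+r3 = 7
r1r2+r1r3+r2r3 = 5
r1r2r3 = -14


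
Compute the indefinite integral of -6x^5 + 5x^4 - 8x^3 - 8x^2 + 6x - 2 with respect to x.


Reverse power rule on each term:
  ∫ -6x^5 dx = -x^6
  ∫ 5x^4 dx = x^5
  ∫ -8x^3 dx = -2x^4
  ∫ -8x^2 dx = -(8/3)x^3
  ∫ 6x dx = 3x^2
  ∫ -2 dx = -2x
F(x) = -x^6 + x^5 - 2x^4 - (8/3)x^3 + 3x^2 - 2x + C


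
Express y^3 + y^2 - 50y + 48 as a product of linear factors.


Try integer roots (divisors of 48). y=-8: p(-8)=0.
Divide out (y + 8): quotient is y^2 - 7y + 6.
Factor the quadratic: (y - 6)(y - 1)
Result: (y + 8)(y - 6)(y - 1)


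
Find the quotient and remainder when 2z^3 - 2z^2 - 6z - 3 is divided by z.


(2z^3 - 2z^2 - 6z - 3) / (z)
Step 1: 2z^2 * (z) = 2z^3; subtract.
Step 2: -2z * (z) = -2z^2; subtract.
Step 3: -6 * (z) = -6z; subtract.
Quotient: 2z^2 - 2z - 6, Remainder: -3


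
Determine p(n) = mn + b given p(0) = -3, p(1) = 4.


p(n) = mn + b. Using p(0)=-3, p(1)=4:
m = (-3 - 4)/(0 - 1) = -7/-1 = 7
b = -3 - m*(0) = -3 = -3
p(n) = 7n - 3


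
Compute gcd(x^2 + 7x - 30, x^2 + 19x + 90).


Factor each:
  x^2 + 7x - 30 = (x + 10)(x - 3)
  x^2 + 19x + 90 = (x + 10)(x + 9)
Common monic factor: x + 10


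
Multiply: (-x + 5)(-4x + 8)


Distribute each term of the first polynomial:
  (-x)(-4x + 8) = 4x^2 - 8x
  (5)(-4x + 8) = -20x + 40
Sum: 4x^2 - 28x + 40


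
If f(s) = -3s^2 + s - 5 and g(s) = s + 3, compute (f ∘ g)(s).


Substitute g(s) into f:
f(g(s)) = -3*(s + 3)^2 + 1*(s + 3) + (-5)
(s + 3)^2 = s^2 + 6s + 9
Expand and combine: -3s^2 - 17s - 29


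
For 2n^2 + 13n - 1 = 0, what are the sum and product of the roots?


For an^2+bn+c=0: sum = -b/a, product = c/a.
a=2, b=13, c=-1
Sum = -(13)/2 = -13/2
Product = (-1)/2 = -1/2


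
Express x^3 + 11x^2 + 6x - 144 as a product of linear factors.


Try integer roots (divisors of -144). x=-6: p(-6)=0.
Divide out (x + 6): quotient is x^2 + 5x - 24.
Factor the quadratic: (x + 8)(x - 3)
Result: (x + 6)(x + 8)(x - 3)


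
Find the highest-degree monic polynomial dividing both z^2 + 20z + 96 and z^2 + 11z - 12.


Factor each:
  z^2 + 20z + 96 = (z + 12)(z + 8)
  z^2 + 11z - 12 = (z + 12)(z - 1)
Common monic factor: z + 12


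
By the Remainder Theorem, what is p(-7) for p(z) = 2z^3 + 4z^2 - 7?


By the Remainder Theorem, the remainder equals p(-7):
  2*(-7)^3 = -686
  4*(-7)^2 = 196
  0*(-7)^1 = 0
  constant: -7
Sum: -686 + 196 + 0 - 7 = -497


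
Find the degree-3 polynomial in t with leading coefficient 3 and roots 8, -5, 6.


p(t) = 3(t - 8)(t + 5)(t - 6)
Expand: 3t^3 - 27t^2 - 66t + 720


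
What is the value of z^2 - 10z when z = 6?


Using direct substitution:
  1 * (6)^2 = 36
  -10 * (6)^1 = -60
  constant: 0
Sum = 36 - 60 + 0 = -24


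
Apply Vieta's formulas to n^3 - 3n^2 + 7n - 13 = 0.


Monic cubic n^3+bn^2+cn+d=0: sum=-b, pairwise sum=c, product=-d.
b=-3, c=7, d=-13
r1+r2+r3 = 3
r1r2+r1r3+r2r3 = 7
r1r2r3 = 13


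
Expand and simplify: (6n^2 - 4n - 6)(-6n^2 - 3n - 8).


Distribute each term of the first polynomial:
  (6n^2)(-6n^2 - 3n - 8) = -36n^4 - 18n^3 - 48n^2
  (-4n)(-6n^2 - 3n - 8) = 24n^3 + 12n^2 + 32n
  (-6)(-6n^2 - 3n - 8) = 36n^2 + 18n + 48
Sum: -36n^4 + 6n^3 + 50n + 48


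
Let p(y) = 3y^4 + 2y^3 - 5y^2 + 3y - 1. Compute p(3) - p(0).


p(3) = 260
p(0) = -1
p(3) - p(0) = 260 + 1 = 261


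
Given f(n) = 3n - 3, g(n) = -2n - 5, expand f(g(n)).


Substitute g(n) into f:
f(g(n)) = 3*(-2n - 5) + (-3)
Expand and combine: -6n - 18


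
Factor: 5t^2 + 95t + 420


Roots satisfy r1 + r2 = -b/a = -19 and r1*r2 = c/a = 84.
So r1 = -7, r2 = -12.
5t^2 + 95t + 420 = 5(t - r1)(t - r2) = 5(t + 7)(t + 12)


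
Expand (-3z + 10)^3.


Expand (-3z + 10)^3 by repeated multiplication:
  (-3z + 10)^2 = 9z^2 - 60z + 100
= -27z^3 + 270z^2 - 900z + 1000


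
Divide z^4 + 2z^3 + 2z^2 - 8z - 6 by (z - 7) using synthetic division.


Synthetic division with c = 7. Coefficients: 1, 2, 2, -8, -6
Bring down 1.
  1 * 7 = 7; 7 + 2 = 9
  9 * 7 = 63; 63 + 2 = 65
  65 * 7 = 455; 455 - 8 = 447
  447 * 7 = 3129; 3129 - 6 = 3123
Quotient: z^3 + 9z^2 + 65z + 447, Remainder: 3123


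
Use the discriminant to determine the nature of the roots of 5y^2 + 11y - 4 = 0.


D = b^2 - 4ac = (11)^2 - 4(5)(-4) = 121 + 80 = 201
Since D > 0: two distinct irrational roots


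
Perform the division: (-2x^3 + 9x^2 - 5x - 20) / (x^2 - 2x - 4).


(-2x^3 + 9x^2 - 5x - 20) / (x^2 - 2x - 4)
Step 1: -2x * (x^2 - 2x - 4) = -2x^3 + 4x^2 + 8x; subtract.
Step 2: 5 * (x^2 - 2x - 4) = 5x^2 - 10x - 20; subtract.
Quotient: -2x + 5, Remainder: -3x


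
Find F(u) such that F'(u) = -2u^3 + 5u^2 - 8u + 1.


Reverse power rule on each term:
  ∫ -2u^3 du = -(1/2)u^4
  ∫ 5u^2 du = (5/3)u^3
  ∫ -8u du = -4u^2
  ∫ 1 du = u
F(u) = -(1/2)u^4 + (5/3)u^3 - 4u^2 + u + C


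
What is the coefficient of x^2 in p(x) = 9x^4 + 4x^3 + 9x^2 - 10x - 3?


Read off the coefficient of x^2: 9


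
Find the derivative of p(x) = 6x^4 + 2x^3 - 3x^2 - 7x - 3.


Apply the power rule term by term:
  d/dx(6x^4) = 24x^3
  d/dx(2x^3) = 6x^2
  d/dx(-3x^2) = -6x
  d/dx(-7x) = -7
  d/dx(-3) = 0
p'(x) = 24x^3 + 6x^2 - 6x - 7


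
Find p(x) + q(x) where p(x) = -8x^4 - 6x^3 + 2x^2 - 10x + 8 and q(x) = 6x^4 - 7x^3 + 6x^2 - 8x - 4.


Align terms by degree and add:
  -8x^4 - 6x^3 + 2x^2 - 10x + 8
+ 6x^4 - 7x^3 + 6x^2 - 8x - 4
= -2x^4 - 13x^3 + 8x^2 - 18x + 4


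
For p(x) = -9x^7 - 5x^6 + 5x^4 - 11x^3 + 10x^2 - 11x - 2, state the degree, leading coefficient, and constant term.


Highest power of x is 7, with coefficient -9. Constant term is -2.
Degree = 7, leading coefficient = -9, constant term = -2


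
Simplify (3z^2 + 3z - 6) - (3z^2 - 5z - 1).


Distribute the minus sign:
  (3z^2 + 3z - 6)
- (3z^2 - 5z - 1)
Negate second polynomial: -3z^2 + 5z + 1
Add: 8z - 5


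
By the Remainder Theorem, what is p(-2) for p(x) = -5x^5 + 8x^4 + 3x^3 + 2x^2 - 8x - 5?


By the Remainder Theorem, the remainder equals p(-2):
  -5*(-2)^5 = 160
  8*(-2)^4 = 128
  3*(-2)^3 = -24
  2*(-2)^2 = 8
  -8*(-2)^1 = 16
  constant: -5
Sum: 160 + 128 - 24 + 8 + 16 - 5 = 283


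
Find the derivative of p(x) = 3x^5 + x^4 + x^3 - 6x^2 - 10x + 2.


Apply the power rule term by term:
  d/dx(3x^5) = 15x^4
  d/dx(x^4) = 4x^3
  d/dx(x^3) = 3x^2
  d/dx(-6x^2) = -12x
  d/dx(-10x) = -10
  d/dx(2) = 0
p'(x) = 15x^4 + 4x^3 + 3x^2 - 12x - 10


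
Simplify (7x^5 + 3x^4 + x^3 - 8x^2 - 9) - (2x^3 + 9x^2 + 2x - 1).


Distribute the minus sign:
  (7x^5 + 3x^4 + x^3 - 8x^2 - 9)
- (2x^3 + 9x^2 + 2x - 1)
Negate second polynomial: -2x^3 - 9x^2 - 2x + 1
Add: 7x^5 + 3x^4 - x^3 - 17x^2 - 2x - 8


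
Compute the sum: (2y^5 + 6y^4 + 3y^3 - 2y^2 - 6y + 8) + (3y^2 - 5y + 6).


Align terms by degree and add:
  2y^5 + 6y^4 + 3y^3 - 2y^2 - 6y + 8
+ 3y^2 - 5y + 6
= 2y^5 + 6y^4 + 3y^3 + y^2 - 11y + 14


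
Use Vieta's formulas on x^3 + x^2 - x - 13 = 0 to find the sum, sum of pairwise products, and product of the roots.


Monic cubic x^3+bx^2+cx+d=0: sum=-b, pairwise sum=c, product=-d.
b=1, c=-1, d=-13
r1+r2+r3 = -1
r1r2+r1r3+r2r3 = -1
r1r2r3 = 13


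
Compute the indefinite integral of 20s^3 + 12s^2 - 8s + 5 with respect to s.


Reverse power rule on each term:
  ∫ 20s^3 ds = 5s^4
  ∫ 12s^2 ds = 4s^3
  ∫ -8s ds = -4s^2
  ∫ 5 ds = 5s
F(s) = 5s^4 + 4s^3 - 4s^2 + 5s + C


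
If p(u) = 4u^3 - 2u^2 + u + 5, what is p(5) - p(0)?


p(5) = 460
p(0) = 5
p(5) - p(0) = 460 - 5 = 455


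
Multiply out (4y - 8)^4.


Expand (4y - 8)^4 by repeated multiplication:
  (4y - 8)^2 = 16y^2 - 64y + 64
  (4y - 8)^3 = 64y^3 - 384y^2 + 768y - 512
= 256y^4 - 2048y^3 + 6144y^2 - 8192y + 4096


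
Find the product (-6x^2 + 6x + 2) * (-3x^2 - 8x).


Distribute each term of the first polynomial:
  (-6x^2)(-3x^2 - 8x) = 18x^4 + 48x^3
  (6x)(-3x^2 - 8x) = -18x^3 - 48x^2
  (2)(-3x^2 - 8x) = -6x^2 - 16x
Sum: 18x^4 + 30x^3 - 54x^2 - 16x


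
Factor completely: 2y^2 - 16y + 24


Roots satisfy r1 + r2 = -b/a = 8 and r1*r2 = c/a = 12.
So r1 = 2, r2 = 6.
2y^2 - 16y + 24 = 2(y - r1)(y - r2) = 2(y - 2)(y - 6)


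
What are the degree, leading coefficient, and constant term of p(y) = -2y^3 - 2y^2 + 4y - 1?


Highest power of y is 3, with coefficient -2. Constant term is -1.
Degree = 3, leading coefficient = -2, constant term = -1


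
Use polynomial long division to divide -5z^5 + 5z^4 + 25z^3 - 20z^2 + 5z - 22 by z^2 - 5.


(-5z^5 + 5z^4 + 25z^3 - 20z^2 + 5z - 22) / (z^2 - 5)
Step 1: -5z^3 * (z^2 - 5) = -5z^5 + 25z^3; subtract.
Step 2: 5z^2 * (z^2 - 5) = 5z^4 - 25z^2; subtract.
Step 3: 0 * (z^2 - 5) = 0; subtract.
Step 4: 5 * (z^2 - 5) = 5z^2 - 25; subtract.
Quotient: -5z^3 + 5z^2 + 5, Remainder: 5z + 3


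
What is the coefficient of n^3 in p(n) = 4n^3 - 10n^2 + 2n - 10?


Read off the coefficient of n^3: 4


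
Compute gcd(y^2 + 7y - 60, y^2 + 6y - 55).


Factor each:
  y^2 + 7y - 60 = (y - 5)(y + 12)
  y^2 + 6y - 55 = (y - 5)(y + 11)
Common monic factor: y - 5


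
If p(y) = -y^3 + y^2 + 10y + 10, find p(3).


Using direct substitution:
  -1 * (3)^3 = -27
  1 * (3)^2 = 9
  10 * (3)^1 = 30
  constant: 10
Sum = -27 + 9 + 30 + 10 = 22


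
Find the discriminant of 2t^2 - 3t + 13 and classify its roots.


D = b^2 - 4ac = (-3)^2 - 4(2)(13) = 9 - 104 = -95
Since D < 0: two complex conjugate roots (no real roots)


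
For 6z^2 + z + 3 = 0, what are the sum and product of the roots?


For az^2+bz+c=0: sum = -b/a, product = c/a.
a=6, b=1, c=3
Sum = -(1)/6 = -1/6
Product = (3)/6 = 1/2


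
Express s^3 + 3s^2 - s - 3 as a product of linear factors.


Try integer roots (divisors of -3). s=-3: p(-3)=0.
Divide out (s + 3): quotient is s^2 - 1.
Factor the quadratic: (s + 1)(s - 1)
Result: (s + 3)(s + 1)(s - 1)


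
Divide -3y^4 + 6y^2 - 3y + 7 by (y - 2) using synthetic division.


Synthetic division with c = 2. Coefficients: -3, 0, 6, -3, 7
Bring down -3.
  -3 * 2 = -6; -6 + 0 = -6
  -6 * 2 = -12; -12 + 6 = -6
  -6 * 2 = -12; -12 - 3 = -15
  -15 * 2 = -30; -30 + 7 = -23
Quotient: -3y^3 - 6y^2 - 6y - 15, Remainder: -23


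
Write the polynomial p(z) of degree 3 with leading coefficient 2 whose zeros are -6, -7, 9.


p(z) = 2(z + 6)(z + 7)(z - 9)
Expand: 2z^3 + 8z^2 - 150z - 756


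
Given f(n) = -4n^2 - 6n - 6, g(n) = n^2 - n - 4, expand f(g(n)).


Substitute g(n) into f:
f(g(n)) = -4*(n^2 - n - 4)^2 + (-6)*(n^2 - n - 4) + (-6)
(n^2 - n - 4)^2 = n^4 - 2n^3 - 7n^2 + 8n + 16
Expand and combine: -4n^4 + 8n^3 + 22n^2 - 26n - 46


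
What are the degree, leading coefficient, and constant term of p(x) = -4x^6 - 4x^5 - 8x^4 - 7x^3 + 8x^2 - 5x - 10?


Highest power of x is 6, with coefficient -4. Constant term is -10.
Degree = 6, leading coefficient = -4, constant term = -10


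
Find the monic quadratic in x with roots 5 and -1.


p(x) = (x - 5)(x + 1)
Expand: x^2 - 4x - 5


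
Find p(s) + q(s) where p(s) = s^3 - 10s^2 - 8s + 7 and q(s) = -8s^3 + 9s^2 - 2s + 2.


Align terms by degree and add:
  s^3 - 10s^2 - 8s + 7
  -8s^3 + 9s^2 - 2s + 2
= -7s^3 - s^2 - 10s + 9


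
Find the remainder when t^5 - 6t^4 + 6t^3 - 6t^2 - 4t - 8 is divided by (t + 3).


By the Remainder Theorem, the remainder equals p(-3):
  1*(-3)^5 = -243
  -6*(-3)^4 = -486
  6*(-3)^3 = -162
  -6*(-3)^2 = -54
  -4*(-3)^1 = 12
  constant: -8
Sum: -243 - 486 - 162 - 54 + 12 - 8 = -941


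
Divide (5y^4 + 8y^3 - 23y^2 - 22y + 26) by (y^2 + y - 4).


(5y^4 + 8y^3 - 23y^2 - 22y + 26) / (y^2 + y - 4)
Step 1: 5y^2 * (y^2 + y - 4) = 5y^4 + 5y^3 - 20y^2; subtract.
Step 2: 3y * (y^2 + y - 4) = 3y^3 + 3y^2 - 12y; subtract.
Step 3: -6 * (y^2 + y - 4) = -6y^2 - 6y + 24; subtract.
Quotient: 5y^2 + 3y - 6, Remainder: -4y + 2


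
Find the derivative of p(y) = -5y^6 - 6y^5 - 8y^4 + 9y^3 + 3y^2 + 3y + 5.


Apply the power rule term by term:
  d/dy(-5y^6) = -30y^5
  d/dy(-6y^5) = -30y^4
  d/dy(-8y^4) = -32y^3
  d/dy(9y^3) = 27y^2
  d/dy(3y^2) = 6y
  d/dy(3y) = 3
  d/dy(5) = 0
p'(y) = -30y^5 - 30y^4 - 32y^3 + 27y^2 + 6y + 3


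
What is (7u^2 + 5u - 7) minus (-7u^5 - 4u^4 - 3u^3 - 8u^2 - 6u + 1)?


Distribute the minus sign:
  (7u^2 + 5u - 7)
- (-7u^5 - 4u^4 - 3u^3 - 8u^2 - 6u + 1)
Negate second polynomial: 7u^5 + 4u^4 + 3u^3 + 8u^2 + 6u - 1
Add: 7u^5 + 4u^4 + 3u^3 + 15u^2 + 11u - 8


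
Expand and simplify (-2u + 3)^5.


Expand (-2u + 3)^5 by repeated multiplication:
  (-2u + 3)^2 = 4u^2 - 12u + 9
  (-2u + 3)^3 = -8u^3 + 36u^2 - 54u + 27
  (-2u + 3)^4 = 16u^4 - 96u^3 + 216u^2 - 216u + 81
= -32u^5 + 240u^4 - 720u^3 + 1080u^2 - 810u + 243


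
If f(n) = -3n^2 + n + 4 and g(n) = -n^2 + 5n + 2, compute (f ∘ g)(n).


Substitute g(n) into f:
f(g(n)) = -3*(-n^2 + 5n + 2)^2 + 1*(-n^2 + 5n + 2) + 4
(-n^2 + 5n + 2)^2 = n^4 - 10n^3 + 21n^2 + 20n + 4
Expand and combine: -3n^4 + 30n^3 - 64n^2 - 55n - 6


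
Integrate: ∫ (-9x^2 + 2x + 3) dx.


Reverse power rule on each term:
  ∫ -9x^2 dx = -3x^3
  ∫ 2x dx = x^2
  ∫ 3 dx = 3x
F(x) = -3x^3 + x^2 + 3x + C


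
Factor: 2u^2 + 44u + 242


Roots satisfy r1 + r2 = -b/a = -22 and r1*r2 = c/a = 121.
So r1 = -11, r2 = -11.
2u^2 + 44u + 242 = 2(u - r1)(u - r2) = 2(u + 11)(u + 11)


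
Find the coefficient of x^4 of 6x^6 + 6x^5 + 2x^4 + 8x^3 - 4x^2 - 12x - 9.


Read off the coefficient of x^4: 2


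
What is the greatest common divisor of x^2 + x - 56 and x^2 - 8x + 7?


Factor each:
  x^2 + x - 56 = (x - 7)(x + 8)
  x^2 - 8x + 7 = (x - 7)(x - 1)
Common monic factor: x - 7


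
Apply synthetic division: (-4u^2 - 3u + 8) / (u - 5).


Synthetic division with c = 5. Coefficients: -4, -3, 8
Bring down -4.
  -4 * 5 = -20; -20 - 3 = -23
  -23 * 5 = -115; -115 + 8 = -107
Quotient: -4u - 23, Remainder: -107


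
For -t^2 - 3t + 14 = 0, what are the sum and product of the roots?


For at^2+bt+c=0: sum = -b/a, product = c/a.
a=-1, b=-3, c=14
Sum = -(-3)/-1 = -3
Product = (14)/-1 = -14


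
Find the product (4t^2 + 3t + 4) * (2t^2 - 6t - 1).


Distribute each term of the first polynomial:
  (4t^2)(2t^2 - 6t - 1) = 8t^4 - 24t^3 - 4t^2
  (3t)(2t^2 - 6t - 1) = 6t^3 - 18t^2 - 3t
  (4)(2t^2 - 6t - 1) = 8t^2 - 24t - 4
Sum: 8t^4 - 18t^3 - 14t^2 - 27t - 4


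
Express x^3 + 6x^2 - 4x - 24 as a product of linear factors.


Try integer roots (divisors of -24). x=2: p(2)=0.
Divide out (x - 2): quotient is x^2 + 8x + 12.
Factor the quadratic: (x + 2)(x + 6)
Result: (x - 2)(x + 2)(x + 6)


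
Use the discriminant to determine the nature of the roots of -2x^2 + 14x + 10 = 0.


D = b^2 - 4ac = (14)^2 - 4(-2)(10) = 196 + 80 = 276
Since D > 0: two distinct irrational roots


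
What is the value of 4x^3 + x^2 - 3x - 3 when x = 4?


Using direct substitution:
  4 * (4)^3 = 256
  1 * (4)^2 = 16
  -3 * (4)^1 = -12
  constant: -3
Sum = 256 + 16 - 12 - 3 = 257


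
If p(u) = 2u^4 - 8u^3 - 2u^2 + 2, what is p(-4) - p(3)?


p(-4) = 994
p(3) = -70
p(-4) - p(3) = 994 + 70 = 1064


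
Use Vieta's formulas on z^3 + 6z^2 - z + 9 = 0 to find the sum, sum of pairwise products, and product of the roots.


Monic cubic z^3+bz^2+cz+d=0: sum=-b, pairwise sum=c, product=-d.
b=6, c=-1, d=9
r1+r2+r3 = -6
r1r2+r1r3+r2r3 = -1
r1r2r3 = -9


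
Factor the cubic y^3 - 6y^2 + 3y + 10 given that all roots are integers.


Try integer roots (divisors of 10). y=2: p(2)=0.
Divide out (y - 2): quotient is y^2 - 4y - 5.
Factor the quadratic: (y + 1)(y - 5)
Result: (y - 2)(y + 1)(y - 5)


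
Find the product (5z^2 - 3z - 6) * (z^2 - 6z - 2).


Distribute each term of the first polynomial:
  (5z^2)(z^2 - 6z - 2) = 5z^4 - 30z^3 - 10z^2
  (-3z)(z^2 - 6z - 2) = -3z^3 + 18z^2 + 6z
  (-6)(z^2 - 6z - 2) = -6z^2 + 36z + 12
Sum: 5z^4 - 33z^3 + 2z^2 + 42z + 12


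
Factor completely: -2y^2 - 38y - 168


Roots satisfy r1 + r2 = -b/a = -19 and r1*r2 = c/a = 84.
So r1 = -12, r2 = -7.
-2y^2 - 38y - 168 = -2(y - r1)(y - r2) = -2(y + 12)(y + 7)


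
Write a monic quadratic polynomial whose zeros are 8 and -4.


p(u) = (u - 8)(u + 4)
Expand: u^2 - 4u - 32


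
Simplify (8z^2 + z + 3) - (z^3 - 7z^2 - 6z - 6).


Distribute the minus sign:
  (8z^2 + z + 3)
- (z^3 - 7z^2 - 6z - 6)
Negate second polynomial: -z^3 + 7z^2 + 6z + 6
Add: -z^3 + 15z^2 + 7z + 9


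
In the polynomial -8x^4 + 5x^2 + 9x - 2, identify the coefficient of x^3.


Read off the coefficient of x^3: 0


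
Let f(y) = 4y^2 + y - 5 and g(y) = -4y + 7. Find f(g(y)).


Substitute g(y) into f:
f(g(y)) = 4*(-4y + 7)^2 + 1*(-4y + 7) + (-5)
(-4y + 7)^2 = 16y^2 - 56y + 49
Expand and combine: 64y^2 - 228y + 198


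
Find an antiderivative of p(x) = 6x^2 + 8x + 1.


Reverse power rule on each term:
  ∫ 6x^2 dx = 2x^3
  ∫ 8x dx = 4x^2
  ∫ 1 dx = x
F(x) = 2x^3 + 4x^2 + x + C


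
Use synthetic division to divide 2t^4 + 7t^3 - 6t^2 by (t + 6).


Synthetic division with c = -6. Coefficients: 2, 7, -6, 0, 0
Bring down 2.
  2 * -6 = -12; -12 + 7 = -5
  -5 * -6 = 30; 30 - 6 = 24
  24 * -6 = -144; -144 + 0 = -144
  -144 * -6 = 864; 864 + 0 = 864
Quotient: 2t^3 - 5t^2 + 24t - 144, Remainder: 864


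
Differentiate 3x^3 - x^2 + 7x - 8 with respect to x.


Apply the power rule term by term:
  d/dx(3x^3) = 9x^2
  d/dx(-x^2) = -2x
  d/dx(7x) = 7
  d/dx(-8) = 0
p'(x) = 9x^2 - 2x + 7


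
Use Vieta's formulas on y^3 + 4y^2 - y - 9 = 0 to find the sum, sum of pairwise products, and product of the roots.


Monic cubic y^3+by^2+cy+d=0: sum=-b, pairwise sum=c, product=-d.
b=4, c=-1, d=-9
r1+r2+r3 = -4
r1r2+r1r3+r2r3 = -1
r1r2r3 = 9


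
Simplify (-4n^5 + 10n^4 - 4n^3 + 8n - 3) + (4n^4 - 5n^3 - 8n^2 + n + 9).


Align terms by degree and add:
  -4n^5 + 10n^4 - 4n^3 + 8n - 3
+ 4n^4 - 5n^3 - 8n^2 + n + 9
= -4n^5 + 14n^4 - 9n^3 - 8n^2 + 9n + 6


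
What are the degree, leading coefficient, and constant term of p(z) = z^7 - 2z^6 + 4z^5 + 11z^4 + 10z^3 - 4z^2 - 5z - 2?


Highest power of z is 7, with coefficient 1. Constant term is -2.
Degree = 7, leading coefficient = 1, constant term = -2


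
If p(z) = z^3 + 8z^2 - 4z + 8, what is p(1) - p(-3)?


p(1) = 13
p(-3) = 65
p(1) - p(-3) = 13 - 65 = -52


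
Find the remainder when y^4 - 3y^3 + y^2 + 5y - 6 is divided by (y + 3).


By the Remainder Theorem, the remainder equals p(-3):
  1*(-3)^4 = 81
  -3*(-3)^3 = 81
  1*(-3)^2 = 9
  5*(-3)^1 = -15
  constant: -6
Sum: 81 + 81 + 9 - 15 - 6 = 150


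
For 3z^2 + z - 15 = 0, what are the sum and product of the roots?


For az^2+bz+c=0: sum = -b/a, product = c/a.
a=3, b=1, c=-15
Sum = -(1)/3 = -1/3
Product = (-15)/3 = -5


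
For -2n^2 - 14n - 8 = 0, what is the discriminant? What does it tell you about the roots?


D = b^2 - 4ac = (-14)^2 - 4(-2)(-8) = 196 - 64 = 132
Since D > 0: two distinct irrational roots


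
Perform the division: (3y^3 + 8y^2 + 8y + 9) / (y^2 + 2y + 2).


(3y^3 + 8y^2 + 8y + 9) / (y^2 + 2y + 2)
Step 1: 3y * (y^2 + 2y + 2) = 3y^3 + 6y^2 + 6y; subtract.
Step 2: 2 * (y^2 + 2y + 2) = 2y^2 + 4y + 4; subtract.
Quotient: 3y + 2, Remainder: -2y + 5


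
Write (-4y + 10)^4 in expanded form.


Expand (-4y + 10)^4 by repeated multiplication:
  (-4y + 10)^2 = 16y^2 - 80y + 100
  (-4y + 10)^3 = -64y^3 + 480y^2 - 1200y + 1000
= 256y^4 - 2560y^3 + 9600y^2 - 16000y + 10000


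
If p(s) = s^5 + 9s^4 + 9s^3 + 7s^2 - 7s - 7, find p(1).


Using direct substitution:
  1 * (1)^5 = 1
  9 * (1)^4 = 9
  9 * (1)^3 = 9
  7 * (1)^2 = 7
  -7 * (1)^1 = -7
  constant: -7
Sum = 1 + 9 + 9 + 7 - 7 - 7 = 12


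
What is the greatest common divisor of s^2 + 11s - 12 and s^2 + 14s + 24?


Factor each:
  s^2 + 11s - 12 = (s + 12)(s - 1)
  s^2 + 14s + 24 = (s + 12)(s + 2)
Common monic factor: s + 12


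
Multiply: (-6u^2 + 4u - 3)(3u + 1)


Distribute each term of the first polynomial:
  (-6u^2)(3u + 1) = -18u^3 - 6u^2
  (4u)(3u + 1) = 12u^2 + 4u
  (-3)(3u + 1) = -9u - 3
Sum: -18u^3 + 6u^2 - 5u - 3


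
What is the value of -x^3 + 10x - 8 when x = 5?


Using direct substitution:
  -1 * (5)^3 = -125
  0 * (5)^2 = 0
  10 * (5)^1 = 50
  constant: -8
Sum = -125 + 0 + 50 - 8 = -83


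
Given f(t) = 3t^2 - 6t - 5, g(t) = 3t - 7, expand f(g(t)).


Substitute g(t) into f:
f(g(t)) = 3*(3t - 7)^2 + (-6)*(3t - 7) + (-5)
(3t - 7)^2 = 9t^2 - 42t + 49
Expand and combine: 27t^2 - 144t + 184


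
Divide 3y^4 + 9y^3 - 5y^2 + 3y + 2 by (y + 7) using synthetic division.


Synthetic division with c = -7. Coefficients: 3, 9, -5, 3, 2
Bring down 3.
  3 * -7 = -21; -21 + 9 = -12
  -12 * -7 = 84; 84 - 5 = 79
  79 * -7 = -553; -553 + 3 = -550
  -550 * -7 = 3850; 3850 + 2 = 3852
Quotient: 3y^3 - 12y^2 + 79y - 550, Remainder: 3852


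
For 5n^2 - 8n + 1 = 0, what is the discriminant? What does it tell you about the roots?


D = b^2 - 4ac = (-8)^2 - 4(5)(1) = 64 - 20 = 44
Since D > 0: two distinct irrational roots


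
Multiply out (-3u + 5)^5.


Expand (-3u + 5)^5 by repeated multiplication:
  (-3u + 5)^2 = 9u^2 - 30u + 25
  (-3u + 5)^3 = -27u^3 + 135u^2 - 225u + 125
  (-3u + 5)^4 = 81u^4 - 540u^3 + 1350u^2 - 1500u + 625
= -243u^5 + 2025u^4 - 6750u^3 + 11250u^2 - 9375u + 3125


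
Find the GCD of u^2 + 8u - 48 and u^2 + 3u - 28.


Factor each:
  u^2 + 8u - 48 = (u - 4)(u + 12)
  u^2 + 3u - 28 = (u - 4)(u + 7)
Common monic factor: u - 4


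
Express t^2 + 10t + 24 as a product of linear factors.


Roots satisfy r1 + r2 = -b/a = -10 and r1*r2 = c/a = 24.
So r1 = -6, r2 = -4.
t^2 + 10t + 24 = (t - r1)(t - r2) = (t + 6)(t + 4)


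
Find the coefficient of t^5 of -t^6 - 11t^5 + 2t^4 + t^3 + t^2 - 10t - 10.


Read off the coefficient of t^5: -11


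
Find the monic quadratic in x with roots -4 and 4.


p(x) = (x + 4)(x - 4)
Expand: x^2 - 16
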